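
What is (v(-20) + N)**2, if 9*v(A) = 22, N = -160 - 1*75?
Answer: 4380649/81 ≈ 54082.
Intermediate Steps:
N = -235 (N = -160 - 75 = -235)
v(A) = 22/9 (v(A) = (1/9)*22 = 22/9)
(v(-20) + N)**2 = (22/9 - 235)**2 = (-2093/9)**2 = 4380649/81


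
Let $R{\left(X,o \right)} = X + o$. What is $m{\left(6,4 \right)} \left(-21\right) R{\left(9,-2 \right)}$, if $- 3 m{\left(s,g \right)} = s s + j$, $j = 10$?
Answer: $2254$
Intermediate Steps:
$m{\left(s,g \right)} = - \frac{10}{3} - \frac{s^{2}}{3}$ ($m{\left(s,g \right)} = - \frac{s s + 10}{3} = - \frac{s^{2} + 10}{3} = - \frac{10 + s^{2}}{3} = - \frac{10}{3} - \frac{s^{2}}{3}$)
$m{\left(6,4 \right)} \left(-21\right) R{\left(9,-2 \right)} = \left(- \frac{10}{3} - \frac{6^{2}}{3}\right) \left(-21\right) \left(9 - 2\right) = \left(- \frac{10}{3} - 12\right) \left(-21\right) 7 = \left(- \frac{46}{3}\right) \left(-21\right) 7 = 322 \cdot 7 = 2254$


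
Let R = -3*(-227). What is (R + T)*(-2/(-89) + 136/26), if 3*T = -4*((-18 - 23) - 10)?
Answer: 4552422/1157 ≈ 3934.7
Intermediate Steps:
T = 68 (T = (-4*((-18 - 23) - 10))/3 = (-4*(-41 - 10))/3 = (-4*(-51))/3 = (⅓)*204 = 68)
R = 681 (R = -1*(-681) = 681)
(R + T)*(-2/(-89) + 136/26) = (681 + 68)*(-2/(-89) + 136/26) = 749*(-2*(-1/89) + 136*(1/26)) = 749*(2/89 + 68/13) = 749*(6078/1157) = 4552422/1157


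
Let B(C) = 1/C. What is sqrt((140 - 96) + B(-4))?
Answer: 5*sqrt(7)/2 ≈ 6.6144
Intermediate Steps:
sqrt((140 - 96) + B(-4)) = sqrt((140 - 96) + 1/(-4)) = sqrt(44 - 1/4) = sqrt(175/4) = 5*sqrt(7)/2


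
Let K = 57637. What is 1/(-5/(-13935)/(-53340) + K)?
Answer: 148658580/8568234575459 ≈ 1.7350e-5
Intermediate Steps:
1/(-5/(-13935)/(-53340) + K) = 1/(-5/(-13935)/(-53340) + 57637) = 1/(-5*(-1/13935)*(-1/53340) + 57637) = 1/((1/2787)*(-1/53340) + 57637) = 1/(-1/148658580 + 57637) = 1/(8568234575459/148658580) = 148658580/8568234575459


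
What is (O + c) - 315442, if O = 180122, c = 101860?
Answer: -33460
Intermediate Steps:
(O + c) - 315442 = (180122 + 101860) - 315442 = 281982 - 315442 = -33460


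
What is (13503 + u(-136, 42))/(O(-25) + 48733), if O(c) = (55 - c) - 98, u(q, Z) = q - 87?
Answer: 2656/9743 ≈ 0.27261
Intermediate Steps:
u(q, Z) = -87 + q
O(c) = -43 - c
(13503 + u(-136, 42))/(O(-25) + 48733) = (13503 + (-87 - 136))/((-43 - 1*(-25)) + 48733) = (13503 - 223)/((-43 + 25) + 48733) = 13280/(-18 + 48733) = 13280/48715 = 13280*(1/48715) = 2656/9743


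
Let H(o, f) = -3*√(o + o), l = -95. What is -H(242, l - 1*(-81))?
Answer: 66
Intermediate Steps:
H(o, f) = -3*√2*√o
-H(242, l - 1*(-81)) = -(-3)*√2*√242 = -(-3)*√2*11*√2 = -1*(-66) = 66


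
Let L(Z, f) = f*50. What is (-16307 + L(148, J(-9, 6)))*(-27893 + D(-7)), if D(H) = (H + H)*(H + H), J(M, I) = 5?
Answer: 444730729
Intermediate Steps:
L(Z, f) = 50*f
D(H) = 4*H**2 (D(H) = (2*H)*(2*H) = 4*H**2)
(-16307 + L(148, J(-9, 6)))*(-27893 + D(-7)) = (-16307 + 50*5)*(-27893 + 4*(-7)**2) = (-16307 + 250)*(-27893 + 4*49) = -16057*(-27893 + 196) = -16057*(-27697) = 444730729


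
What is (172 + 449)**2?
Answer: 385641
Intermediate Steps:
(172 + 449)**2 = 621**2 = 385641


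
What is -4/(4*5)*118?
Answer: -118/5 ≈ -23.600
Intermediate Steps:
-4/(4*5)*118 = -4/20*118 = -4*1/20*118 = -⅕*118 = -118/5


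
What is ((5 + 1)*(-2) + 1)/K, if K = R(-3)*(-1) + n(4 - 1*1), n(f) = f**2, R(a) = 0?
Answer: -11/9 ≈ -1.2222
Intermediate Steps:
K = 9 (K = 0*(-1) + (4 - 1*1)**2 = 0 + (4 - 1)**2 = 0 + 3**2 = 0 + 9 = 9)
((5 + 1)*(-2) + 1)/K = ((5 + 1)*(-2) + 1)/9 = (6*(-2) + 1)*(1/9) = (-12 + 1)*(1/9) = -11*1/9 = -11/9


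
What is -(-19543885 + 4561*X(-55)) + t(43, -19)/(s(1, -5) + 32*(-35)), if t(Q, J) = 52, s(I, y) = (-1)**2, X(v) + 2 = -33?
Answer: 22048238828/1119 ≈ 1.9704e+7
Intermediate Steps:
X(v) = -35 (X(v) = -2 - 33 = -35)
s(I, y) = 1
-(-19543885 + 4561*X(-55)) + t(43, -19)/(s(1, -5) + 32*(-35)) = -4561/(1/(-4285 - 35)) + 52/(1 + 32*(-35)) = -4561/(1/(-4320)) + 52/(1 - 1120) = -4561/(-1/4320) + 52/(-1119) = -4561*(-4320) + 52*(-1/1119) = 19703520 - 52/1119 = 22048238828/1119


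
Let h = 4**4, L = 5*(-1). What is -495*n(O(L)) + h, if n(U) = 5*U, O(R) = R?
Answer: 12631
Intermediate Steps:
L = -5
h = 256
-495*n(O(L)) + h = -2475*(-5) + 256 = -495*(-25) + 256 = 12375 + 256 = 12631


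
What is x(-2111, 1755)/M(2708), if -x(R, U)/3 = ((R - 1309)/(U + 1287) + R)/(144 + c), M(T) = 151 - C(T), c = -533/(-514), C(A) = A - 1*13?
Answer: -91735893/5341883144 ≈ -0.017173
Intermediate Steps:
C(A) = -13 + A (C(A) = A - 13 = -13 + A)
c = 533/514 (c = -533*(-1/514) = 533/514 ≈ 1.0370)
M(T) = 164 - T (M(T) = 151 - (-13 + T) = 151 + (13 - T) = 164 - T)
x(R, U) = -1542*R/74549 - 1542*(-1309 + R)/(74549*(1287 + U)) (x(R, U) = -3*((R - 1309)/(U + 1287) + R)/(144 + 533/514) = -3*((-1309 + R)/(1287 + U) + R)/74549/514 = -3*((-1309 + R)/(1287 + U) + R)*514/74549 = -3*(R + (-1309 + R)/(1287 + U))*514/74549 = -3*(514*R/74549 + 514*(-1309 + R)/(74549*(1287 + U))) = -1542*R/74549 - 1542*(-1309 + R)/(74549*(1287 + U)))
x(-2111, 1755)/M(2708) = (1542*(1309 - 1288*(-2111) - 1*(-2111)*1755)/(74549*(1287 + 1755)))/(164 - 1*2708) = ((1542/74549)*(1309 + 2718968 + 3704805)/3042)/(164 - 2708) = ((1542/74549)*(1/3042)*6425082)/(-2544) = (550415358/12598781)*(-1/2544) = -91735893/5341883144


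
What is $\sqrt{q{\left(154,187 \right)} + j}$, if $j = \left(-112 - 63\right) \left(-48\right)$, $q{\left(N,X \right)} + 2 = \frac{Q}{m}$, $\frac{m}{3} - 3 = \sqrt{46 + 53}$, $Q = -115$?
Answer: $\frac{\sqrt{75467 + 75582 \sqrt{11}}}{3 \sqrt{1 + \sqrt{11}}} \approx 91.625$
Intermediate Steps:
$m = 9 + 9 \sqrt{11}$ ($m = 9 + 3 \sqrt{46 + 53} = 9 + 3 \sqrt{99} = 9 + 3 \cdot 3 \sqrt{11} = 9 + 9 \sqrt{11} \approx 38.85$)
$q{\left(N,X \right)} = -2 - \frac{115}{9 + 9 \sqrt{11}}$
$j = 8400$ ($j = \left(-175\right) \left(-48\right) = 8400$)
$\sqrt{q{\left(154,187 \right)} + j} = \sqrt{\left(- \frac{13}{18} - \frac{23 \sqrt{11}}{18}\right) + 8400} = \sqrt{\frac{151187}{18} - \frac{23 \sqrt{11}}{18}}$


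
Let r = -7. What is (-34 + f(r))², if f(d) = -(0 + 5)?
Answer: 1521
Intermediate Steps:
f(d) = -5 (f(d) = -1*5 = -5)
(-34 + f(r))² = (-34 - 5)² = (-39)² = 1521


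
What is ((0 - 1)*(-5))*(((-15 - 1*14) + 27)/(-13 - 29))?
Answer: 5/21 ≈ 0.23810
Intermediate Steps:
((0 - 1)*(-5))*(((-15 - 1*14) + 27)/(-13 - 29)) = (-1*(-5))*(((-15 - 14) + 27)/(-42)) = 5*((-29 + 27)*(-1/42)) = 5*(-2*(-1/42)) = 5*(1/21) = 5/21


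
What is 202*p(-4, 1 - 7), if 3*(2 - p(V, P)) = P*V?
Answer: -1212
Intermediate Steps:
p(V, P) = 2 - P*V/3
202*p(-4, 1 - 7) = 202*(2 - 1/3*(1 - 7)*(-4)) = 202*(2 - 1/3*(-6)*(-4)) = 202*(2 - 8) = 202*(-6) = -1212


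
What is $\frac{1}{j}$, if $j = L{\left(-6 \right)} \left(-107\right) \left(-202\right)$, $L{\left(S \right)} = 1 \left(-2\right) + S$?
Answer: $- \frac{1}{172912} \approx -5.7833 \cdot 10^{-6}$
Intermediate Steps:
$L{\left(S \right)} = -2 + S$
$j = -172912$ ($j = \left(-2 - 6\right) \left(-107\right) \left(-202\right) = \left(-8\right) \left(-107\right) \left(-202\right) = 856 \left(-202\right) = -172912$)
$\frac{1}{j} = \frac{1}{-172912} = - \frac{1}{172912}$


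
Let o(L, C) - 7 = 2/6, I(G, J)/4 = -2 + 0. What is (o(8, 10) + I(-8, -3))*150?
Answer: -100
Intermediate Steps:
I(G, J) = -8 (I(G, J) = 4*(-2 + 0) = 4*(-2) = -8)
o(L, C) = 22/3 (o(L, C) = 7 + 2/6 = 7 + 2*(⅙) = 7 + ⅓ = 22/3)
(o(8, 10) + I(-8, -3))*150 = (22/3 - 8)*150 = -⅔*150 = -100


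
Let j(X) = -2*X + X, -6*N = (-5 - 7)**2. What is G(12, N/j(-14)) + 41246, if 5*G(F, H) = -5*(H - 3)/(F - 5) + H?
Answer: 10105351/245 ≈ 41246.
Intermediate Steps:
N = -24 (N = -(-5 - 7)**2/6 = -1/6*(-12)**2 = -1/6*144 = -24)
j(X) = -X
G(F, H) = H/5 - (-3 + H)/(-5 + F) (G(F, H) = (-5*(H - 3)/(F - 5) + H)/5 = (-5*(-3 + H)/(-5 + F) + H)/5 = (H - 5*(-3 + H)/(-5 + F))/5 = H/5 - (-3 + H)/(-5 + F))
G(12, N/j(-14)) + 41246 = (15 - (-240)/((-1*(-14))) + 12*(-24/((-1*(-14)))))/(5*(-5 + 12)) + 41246 = (1/5)*(15 - (-240)/14 + 12*(-24/14))/7 + 41246 = (1/5)*(1/7)*(15 - (-240)/14 + 12*(-24*1/14)) + 41246 = (1/5)*(1/7)*(15 - 10*(-12/7) + 12*(-12/7)) + 41246 = (1/5)*(1/7)*(15 + 120/7 - 144/7) + 41246 = (1/5)*(1/7)*(81/7) + 41246 = 81/245 + 41246 = 10105351/245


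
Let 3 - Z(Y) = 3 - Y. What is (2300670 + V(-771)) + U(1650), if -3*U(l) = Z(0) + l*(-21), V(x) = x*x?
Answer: 2906661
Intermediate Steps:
Z(Y) = Y (Z(Y) = 3 - (3 - Y) = 3 + (-3 + Y) = Y)
V(x) = x²
U(l) = 7*l (U(l) = -(0 + l*(-21))/3 = -(0 - 21*l)/3 = -(-7)*l = 7*l)
(2300670 + V(-771)) + U(1650) = (2300670 + (-771)²) + 7*1650 = (2300670 + 594441) + 11550 = 2895111 + 11550 = 2906661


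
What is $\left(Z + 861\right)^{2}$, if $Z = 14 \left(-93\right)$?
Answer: $194481$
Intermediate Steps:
$Z = -1302$
$\left(Z + 861\right)^{2} = \left(-1302 + 861\right)^{2} = \left(-441\right)^{2} = 194481$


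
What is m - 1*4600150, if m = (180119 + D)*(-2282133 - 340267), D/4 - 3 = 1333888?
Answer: -14464331699350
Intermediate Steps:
D = 5335564 (D = 12 + 4*1333888 = 12 + 5335552 = 5335564)
m = -14464327099200 (m = (180119 + 5335564)*(-2282133 - 340267) = 5515683*(-2622400) = -14464327099200)
m - 1*4600150 = -14464327099200 - 1*4600150 = -14464327099200 - 4600150 = -14464331699350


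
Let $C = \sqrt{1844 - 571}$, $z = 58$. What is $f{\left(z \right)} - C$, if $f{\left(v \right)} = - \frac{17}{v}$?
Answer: $- \frac{17}{58} - \sqrt{1273} \approx -35.972$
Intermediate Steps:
$C = \sqrt{1273} \approx 35.679$
$f{\left(z \right)} - C = - \frac{17}{58} - \sqrt{1273}$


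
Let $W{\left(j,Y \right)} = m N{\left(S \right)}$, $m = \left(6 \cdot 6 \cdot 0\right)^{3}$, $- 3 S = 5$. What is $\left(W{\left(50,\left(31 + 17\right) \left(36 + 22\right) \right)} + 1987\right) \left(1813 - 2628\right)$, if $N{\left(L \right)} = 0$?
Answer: $-1619405$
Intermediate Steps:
$S = - \frac{5}{3}$ ($S = \left(- \frac{1}{3}\right) 5 = - \frac{5}{3} \approx -1.6667$)
$m = 0$ ($m = \left(36 \cdot 0\right)^{3} = 0^{3} = 0$)
$W{\left(j,Y \right)} = 0$ ($W{\left(j,Y \right)} = 0 \cdot 0 = 0$)
$\left(W{\left(50,\left(31 + 17\right) \left(36 + 22\right) \right)} + 1987\right) \left(1813 - 2628\right) = \left(0 + 1987\right) \left(1813 - 2628\right) = 1987 \left(-815\right) = -1619405$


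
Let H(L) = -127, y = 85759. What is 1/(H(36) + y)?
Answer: 1/85632 ≈ 1.1678e-5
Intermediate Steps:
1/(H(36) + y) = 1/(-127 + 85759) = 1/85632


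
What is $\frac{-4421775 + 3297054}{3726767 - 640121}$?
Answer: $- \frac{374907}{1028882} \approx -0.36438$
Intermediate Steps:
$\frac{-4421775 + 3297054}{3726767 - 640121} = - \frac{1124721}{3086646} = \left(-1124721\right) \frac{1}{3086646} = - \frac{374907}{1028882}$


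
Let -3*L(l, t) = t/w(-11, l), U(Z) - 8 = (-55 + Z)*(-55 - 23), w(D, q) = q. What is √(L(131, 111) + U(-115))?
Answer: 3*√25298589/131 ≈ 115.19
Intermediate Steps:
U(Z) = 4298 - 78*Z (U(Z) = 8 + (-55 + Z)*(-55 - 23) = 8 + (-55 + Z)*(-78) = 8 + (4290 - 78*Z) = 4298 - 78*Z)
L(l, t) = -t/(3*l)
√(L(131, 111) + U(-115)) = √(-⅓*111/131 + (4298 - 78*(-115))) = √(-⅓*111*1/131 + (4298 + 8970)) = √(-37/131 + 13268) = √(1738071/131) = 3*√25298589/131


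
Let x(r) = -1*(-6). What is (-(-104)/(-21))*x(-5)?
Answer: -208/7 ≈ -29.714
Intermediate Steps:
x(r) = 6
(-(-104)/(-21))*x(-5) = -(-104)/(-21)*6 = -(-104)*(-1)/21*6 = -4*26/21*6 = -104/21*6 = -208/7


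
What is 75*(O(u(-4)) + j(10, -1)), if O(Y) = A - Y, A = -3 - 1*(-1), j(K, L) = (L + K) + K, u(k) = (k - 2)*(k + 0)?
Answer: -525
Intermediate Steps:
u(k) = k*(-2 + k) (u(k) = (-2 + k)*k = k*(-2 + k))
j(K, L) = L + 2*K (j(K, L) = (K + L) + K = L + 2*K)
A = -2 (A = -3 + 1 = -2)
O(Y) = -2 - Y
75*(O(u(-4)) + j(10, -1)) = 75*((-2 - (-4)*(-2 - 4)) + (-1 + 2*10)) = 75*((-2 - (-4)*(-6)) + (-1 + 20)) = 75*((-2 - 1*24) + 19) = 75*((-2 - 24) + 19) = 75*(-26 + 19) = 75*(-7) = -525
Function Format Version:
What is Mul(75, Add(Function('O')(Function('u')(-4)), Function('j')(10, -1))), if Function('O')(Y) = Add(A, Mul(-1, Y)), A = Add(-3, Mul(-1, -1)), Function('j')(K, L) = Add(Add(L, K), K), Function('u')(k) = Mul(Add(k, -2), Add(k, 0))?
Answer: -525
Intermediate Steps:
Function('u')(k) = Mul(k, Add(-2, k)) (Function('u')(k) = Mul(Add(-2, k), k) = Mul(k, Add(-2, k)))
Function('j')(K, L) = Add(L, Mul(2, K)) (Function('j')(K, L) = Add(Add(K, L), K) = Add(L, Mul(2, K)))
A = -2 (A = Add(-3, 1) = -2)
Function('O')(Y) = Add(-2, Mul(-1, Y))
Mul(75, Add(Function('O')(Function('u')(-4)), Function('j')(10, -1))) = Mul(75, Add(Add(-2, Mul(-1, Mul(-4, Add(-2, -4)))), Add(-1, Mul(2, 10)))) = Mul(75, Add(Add(-2, Mul(-1, Mul(-4, -6))), Add(-1, 20))) = Mul(75, Add(Add(-2, Mul(-1, 24)), 19)) = Mul(75, Add(Add(-2, -24), 19)) = Mul(75, Add(-26, 19)) = Mul(75, -7) = -525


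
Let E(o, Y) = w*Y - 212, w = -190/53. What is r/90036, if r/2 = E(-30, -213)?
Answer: 14617/1192977 ≈ 0.012253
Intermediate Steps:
w = -190/53 (w = -190*1/53 = -190/53 ≈ -3.5849)
E(o, Y) = -212 - 190*Y/53 (E(o, Y) = -190*Y/53 - 212 = -212 - 190*Y/53)
r = 58468/53 (r = 2*(-212 - 190/53*(-213)) = 2*(-212 + 40470/53) = 2*(29234/53) = 58468/53 ≈ 1103.2)
r/90036 = (58468/53)/90036 = (58468/53)*(1/90036) = 14617/1192977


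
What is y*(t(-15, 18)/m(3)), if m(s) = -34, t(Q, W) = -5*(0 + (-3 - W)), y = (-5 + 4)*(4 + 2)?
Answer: 315/17 ≈ 18.529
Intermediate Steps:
y = -6 (y = -1*6 = -6)
t(Q, W) = 15 + 5*W (t(Q, W) = -5*(-3 - W) = 15 + 5*W)
y*(t(-15, 18)/m(3)) = -6*(15 + 5*18)/(-34) = -6*(15 + 90)*(-1)/34 = -630*(-1)/34 = -6*(-105/34) = 315/17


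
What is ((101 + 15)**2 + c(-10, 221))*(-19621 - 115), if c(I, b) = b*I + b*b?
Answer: -1185877032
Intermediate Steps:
c(I, b) = b**2 + I*b (c(I, b) = I*b + b**2 = b**2 + I*b)
((101 + 15)**2 + c(-10, 221))*(-19621 - 115) = ((101 + 15)**2 + 221*(-10 + 221))*(-19621 - 115) = (116**2 + 221*211)*(-19736) = (13456 + 46631)*(-19736) = 60087*(-19736) = -1185877032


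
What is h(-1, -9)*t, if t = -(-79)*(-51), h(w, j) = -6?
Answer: 24174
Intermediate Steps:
t = -4029 (t = -79*51 = -4029)
h(-1, -9)*t = -6*(-4029) = 24174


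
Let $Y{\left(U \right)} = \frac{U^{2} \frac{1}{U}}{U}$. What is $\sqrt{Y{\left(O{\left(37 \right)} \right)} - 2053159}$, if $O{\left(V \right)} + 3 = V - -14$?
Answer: $i \sqrt{2053158} \approx 1432.9 i$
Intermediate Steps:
$O{\left(V \right)} = 11 + V$ ($O{\left(V \right)} = -3 + \left(V - -14\right) = -3 + \left(V + 14\right) = -3 + \left(14 + V\right) = 11 + V$)
$Y{\left(U \right)} = 1$ ($Y{\left(U \right)} = \frac{U}{U} = 1$)
$\sqrt{Y{\left(O{\left(37 \right)} \right)} - 2053159} = \sqrt{1 - 2053159} = \sqrt{-2053158} = i \sqrt{2053158}$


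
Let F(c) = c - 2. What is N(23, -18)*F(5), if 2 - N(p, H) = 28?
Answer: -78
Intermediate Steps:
N(p, H) = -26 (N(p, H) = 2 - 1*28 = 2 - 28 = -26)
F(c) = -2 + c
N(23, -18)*F(5) = -26*(-2 + 5) = -26*3 = -78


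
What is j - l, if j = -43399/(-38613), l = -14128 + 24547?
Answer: -402265448/38613 ≈ -10418.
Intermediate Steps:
l = 10419
j = 43399/38613 (j = -43399*(-1/38613) = 43399/38613 ≈ 1.1239)
j - l = 43399/38613 - 1*10419 = 43399/38613 - 10419 = -402265448/38613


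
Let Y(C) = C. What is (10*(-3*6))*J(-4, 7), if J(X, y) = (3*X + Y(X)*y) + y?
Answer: 5940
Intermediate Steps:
J(X, y) = y + 3*X + X*y (J(X, y) = (3*X + X*y) + y = y + 3*X + X*y)
(10*(-3*6))*J(-4, 7) = (10*(-3*6))*(7 + 3*(-4) - 4*7) = (10*(-18))*(7 - 12 - 28) = -180*(-33) = 5940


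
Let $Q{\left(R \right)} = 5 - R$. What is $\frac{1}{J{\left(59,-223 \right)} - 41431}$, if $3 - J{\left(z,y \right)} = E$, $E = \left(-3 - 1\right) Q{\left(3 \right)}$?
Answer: $- \frac{1}{41420} \approx -2.4143 \cdot 10^{-5}$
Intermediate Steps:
$E = -8$ ($E = \left(-3 - 1\right) \left(5 - 3\right) = - 4 \left(5 - 3\right) = \left(-4\right) 2 = -8$)
$J{\left(z,y \right)} = 11$ ($J{\left(z,y \right)} = 3 - -8 = 3 + 8 = 11$)
$\frac{1}{J{\left(59,-223 \right)} - 41431} = \frac{1}{11 - 41431} = \frac{1}{-41420} = - \frac{1}{41420}$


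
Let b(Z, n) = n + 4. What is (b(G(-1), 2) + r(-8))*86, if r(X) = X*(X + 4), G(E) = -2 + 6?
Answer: 3268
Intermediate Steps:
G(E) = 4
r(X) = X*(4 + X)
b(Z, n) = 4 + n
(b(G(-1), 2) + r(-8))*86 = ((4 + 2) - 8*(4 - 8))*86 = (6 - 8*(-4))*86 = (6 + 32)*86 = 38*86 = 3268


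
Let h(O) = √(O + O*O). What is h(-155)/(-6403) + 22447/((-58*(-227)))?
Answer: 22447/13166 - √23870/6403 ≈ 1.6808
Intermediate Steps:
h(O) = √(O + O²)
h(-155)/(-6403) + 22447/((-58*(-227))) = √(-155*(1 - 155))/(-6403) + 22447/((-58*(-227))) = √(-155*(-154))*(-1/6403) + 22447/13166 = √23870*(-1/6403) + 22447*(1/13166) = -√23870/6403 + 22447/13166 = 22447/13166 - √23870/6403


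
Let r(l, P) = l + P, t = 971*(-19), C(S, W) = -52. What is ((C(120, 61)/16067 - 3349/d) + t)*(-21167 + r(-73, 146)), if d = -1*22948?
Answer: 71742755406899559/184352758 ≈ 3.8916e+8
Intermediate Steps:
t = -18449
d = -22948
r(l, P) = P + l
((C(120, 61)/16067 - 3349/d) + t)*(-21167 + r(-73, 146)) = ((-52/16067 - 3349/(-22948)) - 18449)*(-21167 + (146 - 73)) = ((-52*1/16067 - 3349*(-1/22948)) - 18449)*(-21167 + 73) = ((-52/16067 + 3349/22948) - 18449)*(-21094) = (52615087/368705516 - 18449)*(-21094) = -6802195449597/368705516*(-21094) = 71742755406899559/184352758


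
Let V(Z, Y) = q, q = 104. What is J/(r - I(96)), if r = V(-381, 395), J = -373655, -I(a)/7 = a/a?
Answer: -373655/111 ≈ -3366.3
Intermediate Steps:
I(a) = -7 (I(a) = -7*a/a = -7*1 = -7)
V(Z, Y) = 104
r = 104
J/(r - I(96)) = -373655/(104 - 1*(-7)) = -373655/(104 + 7) = -373655/111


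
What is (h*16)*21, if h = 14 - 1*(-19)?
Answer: 11088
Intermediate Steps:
h = 33 (h = 14 + 19 = 33)
(h*16)*21 = (33*16)*21 = 528*21 = 11088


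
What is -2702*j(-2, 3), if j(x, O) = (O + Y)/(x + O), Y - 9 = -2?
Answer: -27020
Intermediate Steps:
Y = 7 (Y = 9 - 2 = 7)
j(x, O) = (7 + O)/(O + x) (j(x, O) = (O + 7)/(x + O) = (7 + O)/(O + x))
-2702*j(-2, 3) = -2702*(7 + 3)/(3 - 2) = -2702*10/1 = -2702*10 = -27020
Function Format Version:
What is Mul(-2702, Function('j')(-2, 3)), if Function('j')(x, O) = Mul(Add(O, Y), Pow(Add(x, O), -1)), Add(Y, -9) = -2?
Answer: -27020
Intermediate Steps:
Y = 7 (Y = Add(9, -2) = 7)
Function('j')(x, O) = Mul(Pow(Add(O, x), -1), Add(7, O)) (Function('j')(x, O) = Mul(Add(O, 7), Pow(Add(x, O), -1)) = Mul(Add(7, O), Pow(Add(O, x), -1)) = Mul(Pow(Add(O, x), -1), Add(7, O)))
Mul(-2702, Function('j')(-2, 3)) = Mul(-2702, Mul(Pow(Add(3, -2), -1), Add(7, 3))) = Mul(-2702, Mul(Pow(1, -1), 10)) = Mul(-2702, Mul(1, 10)) = Mul(-2702, 10) = -27020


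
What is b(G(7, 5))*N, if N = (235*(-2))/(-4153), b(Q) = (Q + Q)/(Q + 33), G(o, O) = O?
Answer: 2350/78907 ≈ 0.029782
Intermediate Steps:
b(Q) = 2*Q/(33 + Q) (b(Q) = (2*Q)/(33 + Q) = 2*Q/(33 + Q))
N = 470/4153 (N = -470*(-1/4153) = 470/4153 ≈ 0.11317)
b(G(7, 5))*N = (2*5/(33 + 5))*(470/4153) = (2*5/38)*(470/4153) = (2*5*(1/38))*(470/4153) = (5/19)*(470/4153) = 2350/78907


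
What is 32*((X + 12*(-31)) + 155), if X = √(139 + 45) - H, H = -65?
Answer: -4864 + 64*√46 ≈ -4429.9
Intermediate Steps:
X = 65 + 2*√46 (X = √(139 + 45) - 1*(-65) = √184 + 65 = 2*√46 + 65 = 65 + 2*√46 ≈ 78.565)
32*((X + 12*(-31)) + 155) = 32*(((65 + 2*√46) + 12*(-31)) + 155) = 32*(((65 + 2*√46) - 372) + 155) = 32*((-307 + 2*√46) + 155) = 32*(-152 + 2*√46) = -4864 + 64*√46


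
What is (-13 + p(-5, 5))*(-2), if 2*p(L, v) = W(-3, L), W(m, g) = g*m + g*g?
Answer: -14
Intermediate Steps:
W(m, g) = g² + g*m (W(m, g) = g*m + g² = g² + g*m)
p(L, v) = L*(-3 + L)/2 (p(L, v) = (L*(L - 3))/2 = (L*(-3 + L))/2 = L*(-3 + L)/2)
(-13 + p(-5, 5))*(-2) = (-13 + (½)*(-5)*(-3 - 5))*(-2) = (-13 + (½)*(-5)*(-8))*(-2) = (-13 + 20)*(-2) = 7*(-2) = -14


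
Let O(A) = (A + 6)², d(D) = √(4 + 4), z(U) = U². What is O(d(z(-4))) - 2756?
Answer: -2712 + 24*√2 ≈ -2678.1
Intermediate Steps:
d(D) = 2*√2 (d(D) = √8 = 2*√2)
O(A) = (6 + A)²
O(d(z(-4))) - 2756 = (6 + 2*√2)² - 2756 = -2756 + (6 + 2*√2)²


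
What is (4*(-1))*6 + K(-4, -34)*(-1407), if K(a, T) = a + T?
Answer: 53442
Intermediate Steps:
K(a, T) = T + a
(4*(-1))*6 + K(-4, -34)*(-1407) = (4*(-1))*6 + (-34 - 4)*(-1407) = -4*6 - 38*(-1407) = -24 + 53466 = 53442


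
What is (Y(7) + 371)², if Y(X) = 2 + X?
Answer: 144400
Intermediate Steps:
(Y(7) + 371)² = ((2 + 7) + 371)² = (9 + 371)² = 380² = 144400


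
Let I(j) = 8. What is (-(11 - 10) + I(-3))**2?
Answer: 49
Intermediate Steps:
(-(11 - 10) + I(-3))**2 = (-(11 - 10) + 8)**2 = (-1*1 + 8)**2 = (-1 + 8)**2 = 7**2 = 49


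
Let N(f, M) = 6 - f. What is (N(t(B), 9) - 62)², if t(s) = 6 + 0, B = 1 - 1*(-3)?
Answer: 3844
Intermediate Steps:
B = 4 (B = 1 + 3 = 4)
t(s) = 6
(N(t(B), 9) - 62)² = ((6 - 1*6) - 62)² = ((6 - 6) - 62)² = (0 - 62)² = (-62)² = 3844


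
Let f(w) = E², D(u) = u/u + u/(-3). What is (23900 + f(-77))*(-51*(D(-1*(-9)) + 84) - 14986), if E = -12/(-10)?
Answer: -11453570048/25 ≈ -4.5814e+8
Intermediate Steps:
D(u) = 1 - u/3 (D(u) = 1 + u*(-⅓) = 1 - u/3)
E = 6/5 (E = -12*(-⅒) = 6/5 ≈ 1.2000)
f(w) = 36/25 (f(w) = (6/5)² = 36/25)
(23900 + f(-77))*(-51*(D(-1*(-9)) + 84) - 14986) = (23900 + 36/25)*(-51*((1 - (-1)*(-9)/3) + 84) - 14986) = 597536*(-51*((1 - ⅓*9) + 84) - 14986)/25 = 597536*(-51*((1 - 3) + 84) - 14986)/25 = 597536*(-51*(-2 + 84) - 14986)/25 = 597536*(-51*82 - 14986)/25 = 597536*(-4182 - 14986)/25 = (597536/25)*(-19168) = -11453570048/25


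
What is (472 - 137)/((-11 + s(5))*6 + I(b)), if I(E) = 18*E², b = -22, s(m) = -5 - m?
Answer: 335/8586 ≈ 0.039017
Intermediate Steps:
(472 - 137)/((-11 + s(5))*6 + I(b)) = (472 - 137)/((-11 + (-5 - 1*5))*6 + 18*(-22)²) = 335/((-11 + (-5 - 5))*6 + 18*484) = 335/((-11 - 10)*6 + 8712) = 335/(-21*6 + 8712) = 335/(-126 + 8712) = 335/8586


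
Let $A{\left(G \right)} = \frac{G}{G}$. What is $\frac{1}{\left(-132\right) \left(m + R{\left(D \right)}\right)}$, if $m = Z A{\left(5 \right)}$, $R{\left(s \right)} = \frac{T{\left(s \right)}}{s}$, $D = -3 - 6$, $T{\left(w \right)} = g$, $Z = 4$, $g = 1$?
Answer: $- \frac{3}{1540} \approx -0.0019481$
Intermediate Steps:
$T{\left(w \right)} = 1$
$D = -9$ ($D = -3 - 6 = -9$)
$A{\left(G \right)} = 1$
$R{\left(s \right)} = \frac{1}{s}$ ($R{\left(s \right)} = 1 \frac{1}{s} = \frac{1}{s}$)
$m = 4$ ($m = 4 \cdot 1 = 4$)
$\frac{1}{\left(-132\right) \left(m + R{\left(D \right)}\right)} = \frac{1}{\left(-132\right) \left(4 + \frac{1}{-9}\right)} = \frac{1}{\left(-132\right) \left(4 - \frac{1}{9}\right)} = \frac{1}{\left(-132\right) \frac{35}{9}} = \frac{1}{- \frac{1540}{3}} = - \frac{3}{1540}$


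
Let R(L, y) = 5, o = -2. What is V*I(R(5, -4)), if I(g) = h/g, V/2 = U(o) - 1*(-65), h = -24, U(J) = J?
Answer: -3024/5 ≈ -604.80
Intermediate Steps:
V = 126 (V = 2*(-2 - 1*(-65)) = 2*(-2 + 65) = 2*63 = 126)
I(g) = -24/g
V*I(R(5, -4)) = 126*(-24/5) = -3024/5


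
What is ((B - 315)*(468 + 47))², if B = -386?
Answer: 130331830225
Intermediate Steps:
((B - 315)*(468 + 47))² = ((-386 - 315)*(468 + 47))² = (-701*515)² = (-361015)² = 130331830225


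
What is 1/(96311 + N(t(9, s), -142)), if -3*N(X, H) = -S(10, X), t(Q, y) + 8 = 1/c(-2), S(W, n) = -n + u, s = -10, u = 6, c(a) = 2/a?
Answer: 1/96316 ≈ 1.0382e-5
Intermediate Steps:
S(W, n) = 6 - n (S(W, n) = -n + 6 = 6 - n)
t(Q, y) = -9 (t(Q, y) = -8 + 1/(2/(-2)) = -8 + 1/(2*(-½)) = -8 + 1/(-1) = -8 - 1 = -9)
N(X, H) = 2 - X/3 (N(X, H) = -(-1)*(6 - X)/3 = -(-6 + X)/3 = 2 - X/3)
1/(96311 + N(t(9, s), -142)) = 1/(96311 + (2 - ⅓*(-9))) = 1/(96311 + (2 + 3)) = 1/(96311 + 5) = 1/96316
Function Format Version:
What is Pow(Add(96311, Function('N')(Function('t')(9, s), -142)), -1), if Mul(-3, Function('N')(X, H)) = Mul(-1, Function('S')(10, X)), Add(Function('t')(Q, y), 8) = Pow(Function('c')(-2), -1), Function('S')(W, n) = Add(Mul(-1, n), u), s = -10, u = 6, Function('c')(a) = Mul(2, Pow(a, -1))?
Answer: Rational(1, 96316) ≈ 1.0382e-5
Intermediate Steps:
Function('S')(W, n) = Add(6, Mul(-1, n)) (Function('S')(W, n) = Add(Mul(-1, n), 6) = Add(6, Mul(-1, n)))
Function('t')(Q, y) = -9 (Function('t')(Q, y) = Add(-8, Pow(Mul(2, Pow(-2, -1)), -1)) = Add(-8, Pow(Mul(2, Rational(-1, 2)), -1)) = Add(-8, Pow(-1, -1)) = Add(-8, -1) = -9)
Function('N')(X, H) = Add(2, Mul(Rational(-1, 3), X)) (Function('N')(X, H) = Mul(Rational(-1, 3), Mul(-1, Add(6, Mul(-1, X)))) = Mul(Rational(-1, 3), Add(-6, X)) = Add(2, Mul(Rational(-1, 3), X)))
Pow(Add(96311, Function('N')(Function('t')(9, s), -142)), -1) = Pow(Add(96311, Add(2, Mul(Rational(-1, 3), -9))), -1) = Pow(Add(96311, Add(2, 3)), -1) = Pow(Add(96311, 5), -1) = Pow(96316, -1) = Rational(1, 96316)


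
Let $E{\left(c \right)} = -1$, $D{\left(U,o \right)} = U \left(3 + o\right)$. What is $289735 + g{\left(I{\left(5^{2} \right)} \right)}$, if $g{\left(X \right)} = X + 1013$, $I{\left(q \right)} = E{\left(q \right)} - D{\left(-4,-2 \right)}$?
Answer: $290751$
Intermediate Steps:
$I{\left(q \right)} = 3$ ($I{\left(q \right)} = -1 - - 4 \left(3 - 2\right) = -1 - \left(-4\right) 1 = -1 - -4 = -1 + 4 = 3$)
$g{\left(X \right)} = 1013 + X$
$289735 + g{\left(I{\left(5^{2} \right)} \right)} = 289735 + \left(1013 + 3\right) = 289735 + 1016 = 290751$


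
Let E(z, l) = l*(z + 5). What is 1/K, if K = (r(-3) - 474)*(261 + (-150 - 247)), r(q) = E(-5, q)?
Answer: 1/64464 ≈ 1.5513e-5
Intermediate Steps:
E(z, l) = l*(5 + z)
r(q) = 0 (r(q) = q*(5 - 5) = q*0 = 0)
K = 64464 (K = (0 - 474)*(261 + (-150 - 247)) = -474*(261 - 397) = -474*(-136) = 64464)
1/K = 1/64464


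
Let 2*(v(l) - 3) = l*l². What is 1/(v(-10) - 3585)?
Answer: -1/4082 ≈ -0.00024498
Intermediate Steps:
v(l) = 3 + l³/2 (v(l) = 3 + (l*l²)/2 = 3 + l³/2)
1/(v(-10) - 3585) = 1/((3 + (½)*(-10)³) - 3585) = 1/((3 + (½)*(-1000)) - 3585) = 1/((3 - 500) - 3585) = 1/(-497 - 3585) = 1/(-4082) = -1/4082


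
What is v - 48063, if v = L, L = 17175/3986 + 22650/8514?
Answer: -271811349967/5656134 ≈ -48056.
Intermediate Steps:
L = 39418475/5656134 (L = 17175*(1/3986) + 22650*(1/8514) = 17175/3986 + 3775/1419 = 39418475/5656134 ≈ 6.9692)
v = 39418475/5656134 ≈ 6.9692
v - 48063 = 39418475/5656134 - 48063 = -271811349967/5656134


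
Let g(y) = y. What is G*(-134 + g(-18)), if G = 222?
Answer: -33744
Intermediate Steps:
G*(-134 + g(-18)) = 222*(-134 - 18) = 222*(-152) = -33744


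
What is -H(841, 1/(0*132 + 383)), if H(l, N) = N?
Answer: -1/383 ≈ -0.0026110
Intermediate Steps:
-H(841, 1/(0*132 + 383)) = -1/(0*132 + 383) = -1/(0 + 383) = -1/383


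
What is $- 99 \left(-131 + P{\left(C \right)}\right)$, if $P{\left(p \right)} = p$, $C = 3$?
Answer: $12672$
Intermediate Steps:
$- 99 \left(-131 + P{\left(C \right)}\right) = - 99 \left(-131 + 3\right) = \left(-99\right) \left(-128\right) = 12672$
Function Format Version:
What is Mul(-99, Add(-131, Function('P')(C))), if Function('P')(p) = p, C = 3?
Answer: 12672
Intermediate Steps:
Mul(-99, Add(-131, Function('P')(C))) = Mul(-99, Add(-131, 3)) = Mul(-99, -128) = 12672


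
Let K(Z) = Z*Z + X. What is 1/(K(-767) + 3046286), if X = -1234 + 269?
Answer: 1/3633610 ≈ 2.7521e-7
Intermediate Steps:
X = -965
K(Z) = -965 + Z**2 (K(Z) = Z*Z - 965 = Z**2 - 965 = -965 + Z**2)
1/(K(-767) + 3046286) = 1/((-965 + (-767)**2) + 3046286) = 1/((-965 + 588289) + 3046286) = 1/(587324 + 3046286) = 1/3633610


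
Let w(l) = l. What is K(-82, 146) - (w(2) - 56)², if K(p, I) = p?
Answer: -2998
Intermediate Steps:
K(-82, 146) - (w(2) - 56)² = -82 - (2 - 56)² = -82 - 1*(-54)² = -82 - 1*2916 = -82 - 2916 = -2998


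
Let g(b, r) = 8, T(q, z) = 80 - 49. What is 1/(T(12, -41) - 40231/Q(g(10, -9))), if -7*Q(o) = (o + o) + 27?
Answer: 43/282950 ≈ 0.00015197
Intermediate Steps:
T(q, z) = 31
Q(o) = -27/7 - 2*o/7 (Q(o) = -((o + o) + 27)/7 = -(2*o + 27)/7 = -(27 + 2*o)/7 = -27/7 - 2*o/7)
1/(T(12, -41) - 40231/Q(g(10, -9))) = 1/(31 - 40231/(-27/7 - 2/7*8)) = 1/(31 - 40231/(-27/7 - 16/7)) = 1/(31 - 40231/(-43/7)) = 1/(31 - 40231*(-7/43)) = 1/(31 + 281617/43) = 1/(282950/43) = 43/282950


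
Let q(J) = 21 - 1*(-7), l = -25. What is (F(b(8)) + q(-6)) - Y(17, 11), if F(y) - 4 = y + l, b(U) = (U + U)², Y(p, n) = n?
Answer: 252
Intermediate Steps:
q(J) = 28 (q(J) = 21 + 7 = 28)
b(U) = 4*U² (b(U) = (2*U)² = 4*U²)
F(y) = -21 + y (F(y) = 4 + (y - 25) = 4 + (-25 + y) = -21 + y)
(F(b(8)) + q(-6)) - Y(17, 11) = ((-21 + 4*8²) + 28) - 1*11 = ((-21 + 4*64) + 28) - 11 = ((-21 + 256) + 28) - 11 = (235 + 28) - 11 = 263 - 11 = 252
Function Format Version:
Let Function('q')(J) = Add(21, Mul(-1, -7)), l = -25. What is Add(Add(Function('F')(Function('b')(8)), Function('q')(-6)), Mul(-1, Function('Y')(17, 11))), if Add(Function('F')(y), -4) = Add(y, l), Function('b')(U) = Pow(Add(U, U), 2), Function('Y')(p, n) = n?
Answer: 252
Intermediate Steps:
Function('q')(J) = 28 (Function('q')(J) = Add(21, 7) = 28)
Function('b')(U) = Mul(4, Pow(U, 2)) (Function('b')(U) = Pow(Mul(2, U), 2) = Mul(4, Pow(U, 2)))
Function('F')(y) = Add(-21, y) (Function('F')(y) = Add(4, Add(y, -25)) = Add(4, Add(-25, y)) = Add(-21, y))
Add(Add(Function('F')(Function('b')(8)), Function('q')(-6)), Mul(-1, Function('Y')(17, 11))) = Add(Add(Add(-21, Mul(4, Pow(8, 2))), 28), Mul(-1, 11)) = Add(Add(Add(-21, Mul(4, 64)), 28), -11) = Add(Add(Add(-21, 256), 28), -11) = Add(Add(235, 28), -11) = Add(263, -11) = 252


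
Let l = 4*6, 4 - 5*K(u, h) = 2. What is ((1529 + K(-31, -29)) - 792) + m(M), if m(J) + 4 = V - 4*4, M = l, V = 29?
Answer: 3732/5 ≈ 746.40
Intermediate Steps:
K(u, h) = ⅖ (K(u, h) = ⅘ - ⅕*2 = ⅘ - ⅖ = ⅖)
l = 24
M = 24
m(J) = 9 (m(J) = -4 + (29 - 4*4) = -4 + (29 - 16) = -4 + 13 = 9)
((1529 + K(-31, -29)) - 792) + m(M) = ((1529 + ⅖) - 792) + 9 = (7647/5 - 792) + 9 = 3687/5 + 9 = 3732/5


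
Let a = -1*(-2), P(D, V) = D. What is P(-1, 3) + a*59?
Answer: 117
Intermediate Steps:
a = 2
P(-1, 3) + a*59 = -1 + 2*59 = -1 + 118 = 117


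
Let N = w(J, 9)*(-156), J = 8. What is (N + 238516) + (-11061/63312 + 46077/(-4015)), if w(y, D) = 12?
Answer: 20050464716327/84732560 ≈ 2.3663e+5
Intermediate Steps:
N = -1872 (N = 12*(-156) = -1872)
(N + 238516) + (-11061/63312 + 46077/(-4015)) = (-1872 + 238516) + (-11061/63312 + 46077/(-4015)) = 236644 + (-11061*1/63312 + 46077*(-1/4015)) = 236644 + (-3687/21104 - 46077/4015) = 236644 - 987212313/84732560 = 20050464716327/84732560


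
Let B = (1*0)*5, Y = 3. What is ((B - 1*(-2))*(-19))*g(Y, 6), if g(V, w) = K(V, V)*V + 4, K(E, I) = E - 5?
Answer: 76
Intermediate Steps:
K(E, I) = -5 + E
B = 0 (B = 0*5 = 0)
g(V, w) = 4 + V*(-5 + V) (g(V, w) = (-5 + V)*V + 4 = V*(-5 + V) + 4 = 4 + V*(-5 + V))
((B - 1*(-2))*(-19))*g(Y, 6) = ((0 - 1*(-2))*(-19))*(4 + 3*(-5 + 3)) = ((0 + 2)*(-19))*(4 + 3*(-2)) = (2*(-19))*(4 - 6) = -38*(-2) = 76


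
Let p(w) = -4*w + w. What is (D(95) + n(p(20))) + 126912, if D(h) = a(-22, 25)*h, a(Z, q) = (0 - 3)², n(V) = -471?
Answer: 127296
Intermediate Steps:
p(w) = -3*w
a(Z, q) = 9 (a(Z, q) = (-3)² = 9)
D(h) = 9*h
(D(95) + n(p(20))) + 126912 = (9*95 - 471) + 126912 = (855 - 471) + 126912 = 384 + 126912 = 127296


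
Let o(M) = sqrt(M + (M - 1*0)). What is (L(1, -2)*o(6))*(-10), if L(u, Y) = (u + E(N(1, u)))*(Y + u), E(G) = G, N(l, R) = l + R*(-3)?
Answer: -20*sqrt(3) ≈ -34.641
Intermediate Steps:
N(l, R) = l - 3*R
o(M) = sqrt(2)*sqrt(M) (o(M) = sqrt(M + (M + 0)) = sqrt(M + M) = sqrt(2*M) = sqrt(2)*sqrt(M))
L(u, Y) = (1 - 2*u)*(Y + u) (L(u, Y) = (u + (1 - 3*u))*(Y + u) = (1 - 2*u)*(Y + u))
(L(1, -2)*o(6))*(-10) = ((-2 + 1 - 2*1**2 - 2*(-2)*1)*(sqrt(2)*sqrt(6)))*(-10) = ((-2 + 1 - 2*1 + 4)*(2*sqrt(3)))*(-10) = ((-2 + 1 - 2 + 4)*(2*sqrt(3)))*(-10) = (1*(2*sqrt(3)))*(-10) = (2*sqrt(3))*(-10) = -20*sqrt(3)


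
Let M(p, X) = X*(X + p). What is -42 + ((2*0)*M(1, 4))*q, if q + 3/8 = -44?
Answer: -42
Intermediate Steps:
q = -355/8 (q = -3/8 - 44 = -355/8 ≈ -44.375)
-42 + ((2*0)*M(1, 4))*q = -42 + ((2*0)*(4*(4 + 1)))*(-355/8) = -42 + (0*(4*5))*(-355/8) = -42 + (0*20)*(-355/8) = -42 + 0*(-355/8) = -42 + 0 = -42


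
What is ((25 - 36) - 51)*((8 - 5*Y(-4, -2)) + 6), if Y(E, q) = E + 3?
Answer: -1178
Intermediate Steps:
Y(E, q) = 3 + E
((25 - 36) - 51)*((8 - 5*Y(-4, -2)) + 6) = ((25 - 36) - 51)*((8 - 5*(3 - 4)) + 6) = (-11 - 51)*((8 - 5*(-1)) + 6) = -62*((8 - 1*(-5)) + 6) = -62*((8 + 5) + 6) = -62*(13 + 6) = -62*19 = -1178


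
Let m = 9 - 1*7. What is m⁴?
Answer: 16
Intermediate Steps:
m = 2 (m = 9 - 7 = 2)
m⁴ = 2⁴ = 16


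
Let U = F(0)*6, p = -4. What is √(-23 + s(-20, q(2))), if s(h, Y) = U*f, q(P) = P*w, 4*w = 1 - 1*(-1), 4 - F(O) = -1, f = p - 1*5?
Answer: I*√293 ≈ 17.117*I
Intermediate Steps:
f = -9 (f = -4 - 1*5 = -4 - 5 = -9)
F(O) = 5 (F(O) = 4 - 1*(-1) = 4 + 1 = 5)
U = 30 (U = 5*6 = 30)
w = ½ (w = (1 - 1*(-1))/4 = (1 + 1)/4 = (¼)*2 = ½ ≈ 0.50000)
q(P) = P/2 (q(P) = P*(½) = P/2)
s(h, Y) = -270 (s(h, Y) = 30*(-9) = -270)
√(-23 + s(-20, q(2))) = √(-23 - 270) = √(-293) = I*√293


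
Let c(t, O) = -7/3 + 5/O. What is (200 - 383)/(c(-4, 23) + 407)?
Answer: -12627/27937 ≈ -0.45198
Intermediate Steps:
c(t, O) = -7/3 + 5/O (c(t, O) = -7*⅓ + 5/O = -7/3 + 5/O)
(200 - 383)/(c(-4, 23) + 407) = (200 - 383)/((-7/3 + 5/23) + 407) = -183/((-7/3 + 5*(1/23)) + 407) = -183/((-7/3 + 5/23) + 407) = -183/(-146/69 + 407) = -183/27937/69 = -183*69/27937 = -12627/27937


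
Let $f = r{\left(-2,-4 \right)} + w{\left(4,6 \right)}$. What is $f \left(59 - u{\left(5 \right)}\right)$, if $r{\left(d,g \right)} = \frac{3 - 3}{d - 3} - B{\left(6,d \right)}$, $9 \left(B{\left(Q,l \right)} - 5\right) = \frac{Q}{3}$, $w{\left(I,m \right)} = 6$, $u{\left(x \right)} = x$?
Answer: $42$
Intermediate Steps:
$B{\left(Q,l \right)} = 5 + \frac{Q}{27}$ ($B{\left(Q,l \right)} = 5 + \frac{Q \frac{1}{3}}{9} = 5 + \frac{\frac{1}{3} Q}{9} = 5 + \frac{Q}{27}$)
$r{\left(d,g \right)} = - \frac{47}{9}$ ($r{\left(d,g \right)} = \frac{3 - 3}{d - 3} - \left(5 + \frac{1}{27} \cdot 6\right) = \frac{0}{-3 + d} - \left(5 + \frac{2}{9}\right) = 0 - \frac{47}{9} = - \frac{47}{9}$)
$f = \frac{7}{9}$ ($f = - \frac{47}{9} + 6 = \frac{7}{9} \approx 0.77778$)
$f \left(59 - u{\left(5 \right)}\right) = \frac{7 \left(59 - 5\right)}{9} = \frac{7}{9} \cdot 54 = 42$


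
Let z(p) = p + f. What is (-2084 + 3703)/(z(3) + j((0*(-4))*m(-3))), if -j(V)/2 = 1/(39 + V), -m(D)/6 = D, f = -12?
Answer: -63141/353 ≈ -178.87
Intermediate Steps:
m(D) = -6*D
j(V) = -2/(39 + V)
z(p) = -12 + p (z(p) = p - 12 = -12 + p)
(-2084 + 3703)/(z(3) + j((0*(-4))*m(-3))) = (-2084 + 3703)/((-12 + 3) - 2/(39 + (0*(-4))*(-6*(-3)))) = 1619/(-9 - 2/(39 + 0*18)) = 1619/(-9 - 2/(39 + 0)) = 1619/(-9 - 2/39) = 1619/(-353/39) = 1619*(-39/353) = -63141/353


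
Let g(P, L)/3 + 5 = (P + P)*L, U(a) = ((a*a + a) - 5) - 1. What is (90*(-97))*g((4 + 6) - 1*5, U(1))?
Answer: 1178550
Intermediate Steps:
U(a) = -6 + a + a**2 (U(a) = ((a**2 + a) - 5) - 1 = ((a + a**2) - 5) - 1 = (-5 + a + a**2) - 1 = -6 + a + a**2)
g(P, L) = -15 + 6*L*P (g(P, L) = -15 + 3*((P + P)*L) = -15 + 3*((2*P)*L) = -15 + 3*(2*L*P) = -15 + 6*L*P)
(90*(-97))*g((4 + 6) - 1*5, U(1)) = (90*(-97))*(-15 + 6*(-6 + 1 + 1**2)*((4 + 6) - 1*5)) = -8730*(-15 + 6*(-6 + 1 + 1)*(10 - 5)) = -8730*(-15 + 6*(-4)*5) = -8730*(-15 - 120) = -8730*(-135) = 1178550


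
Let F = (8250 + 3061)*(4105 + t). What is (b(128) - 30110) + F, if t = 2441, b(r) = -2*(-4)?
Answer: 74011704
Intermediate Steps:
b(r) = 8
F = 74041806 (F = (8250 + 3061)*(4105 + 2441) = 11311*6546 = 74041806)
(b(128) - 30110) + F = (8 - 30110) + 74041806 = -30102 + 74041806 = 74011704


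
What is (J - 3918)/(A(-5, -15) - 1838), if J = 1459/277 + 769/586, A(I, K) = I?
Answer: 634909609/299159446 ≈ 2.1223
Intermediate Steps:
J = 1067987/162322 (J = 1459*(1/277) + 769*(1/586) = 1459/277 + 769/586 = 1067987/162322 ≈ 6.5794)
(J - 3918)/(A(-5, -15) - 1838) = (1067987/162322 - 3918)/(-5 - 1838) = -634909609/162322/(-1843) = -634909609/162322*(-1/1843) = 634909609/299159446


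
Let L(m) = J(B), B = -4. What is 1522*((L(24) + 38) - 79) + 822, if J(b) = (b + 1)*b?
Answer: -43316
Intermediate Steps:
J(b) = b*(1 + b) (J(b) = (1 + b)*b = b*(1 + b))
L(m) = 12 (L(m) = -4*(1 - 4) = -4*(-3) = 12)
1522*((L(24) + 38) - 79) + 822 = 1522*((12 + 38) - 79) + 822 = 1522*(50 - 79) + 822 = 1522*(-29) + 822 = -44138 + 822 = -43316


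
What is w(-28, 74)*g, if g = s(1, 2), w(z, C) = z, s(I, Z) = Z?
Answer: -56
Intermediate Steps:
g = 2
w(-28, 74)*g = -28*2 = -56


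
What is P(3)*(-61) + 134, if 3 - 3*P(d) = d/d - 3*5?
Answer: -635/3 ≈ -211.67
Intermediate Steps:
P(d) = 17/3 (P(d) = 1 - (d/d - 3*5)/3 = 1 - (1 - 15)/3 = 1 - ⅓*(-14) = 1 + 14/3 = 17/3)
P(3)*(-61) + 134 = (17/3)*(-61) + 134 = -1037/3 + 134 = -635/3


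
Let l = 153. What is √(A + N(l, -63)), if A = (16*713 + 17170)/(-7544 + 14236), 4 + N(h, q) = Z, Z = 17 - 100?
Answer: 3*I*√102912922/3346 ≈ 9.0956*I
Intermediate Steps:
Z = -83
N(h, q) = -87 (N(h, q) = -4 - 83 = -87)
A = 14289/3346 (A = (11408 + 17170)/6692 = 28578*(1/6692) = 14289/3346 ≈ 4.2705)
√(A + N(l, -63)) = √(14289/3346 - 87) = √(-276813/3346) = 3*I*√102912922/3346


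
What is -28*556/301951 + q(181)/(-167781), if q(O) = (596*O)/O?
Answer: -2791977404/50661640731 ≈ -0.055110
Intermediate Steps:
q(O) = 596
-28*556/301951 + q(181)/(-167781) = -28*556/301951 + 596/(-167781) = -15568*1/301951 + 596*(-1/167781) = -15568/301951 - 596/167781 = -2791977404/50661640731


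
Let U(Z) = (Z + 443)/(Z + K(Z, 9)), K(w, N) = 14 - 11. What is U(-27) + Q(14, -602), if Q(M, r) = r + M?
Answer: -1816/3 ≈ -605.33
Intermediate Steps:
K(w, N) = 3
Q(M, r) = M + r
U(Z) = (443 + Z)/(3 + Z) (U(Z) = (Z + 443)/(Z + 3) = (443 + Z)/(3 + Z))
U(-27) + Q(14, -602) = (443 - 27)/(3 - 27) + (14 - 602) = 416/(-24) - 588 = -1/24*416 - 588 = -52/3 - 588 = -1816/3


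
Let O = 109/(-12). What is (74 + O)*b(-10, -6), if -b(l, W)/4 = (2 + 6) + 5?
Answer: -10127/3 ≈ -3375.7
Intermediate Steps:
b(l, W) = -52 (b(l, W) = -4*((2 + 6) + 5) = -4*(8 + 5) = -4*13 = -52)
O = -109/12 (O = 109*(-1/12) = -109/12 ≈ -9.0833)
(74 + O)*b(-10, -6) = (74 - 109/12)*(-52) = (779/12)*(-52) = -10127/3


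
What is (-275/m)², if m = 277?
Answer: 75625/76729 ≈ 0.98561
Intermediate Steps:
(-275/m)² = (-275/277)² = 75625/76729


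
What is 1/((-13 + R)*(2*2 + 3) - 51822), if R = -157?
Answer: -1/53012 ≈ -1.8864e-5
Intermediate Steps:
1/((-13 + R)*(2*2 + 3) - 51822) = 1/((-13 - 157)*(2*2 + 3) - 51822) = 1/(-170*(4 + 3) - 51822) = 1/(-170*7 - 51822) = 1/(-1190 - 51822) = 1/(-53012) = -1/53012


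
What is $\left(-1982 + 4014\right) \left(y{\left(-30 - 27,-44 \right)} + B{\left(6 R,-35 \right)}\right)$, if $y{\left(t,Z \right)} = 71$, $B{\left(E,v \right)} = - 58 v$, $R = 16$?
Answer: $4269232$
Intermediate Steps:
$\left(-1982 + 4014\right) \left(y{\left(-30 - 27,-44 \right)} + B{\left(6 R,-35 \right)}\right) = \left(-1982 + 4014\right) \left(71 - -2030\right) = 2032 \left(71 + 2030\right) = 2032 \cdot 2101 = 4269232$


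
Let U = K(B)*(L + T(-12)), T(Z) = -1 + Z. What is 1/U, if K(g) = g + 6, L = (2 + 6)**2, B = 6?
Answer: 1/612 ≈ 0.0016340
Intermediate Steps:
L = 64 (L = 8**2 = 64)
K(g) = 6 + g
U = 612 (U = (6 + 6)*(64 + (-1 - 12)) = 12*(64 - 13) = 12*51 = 612)
1/U = 1/612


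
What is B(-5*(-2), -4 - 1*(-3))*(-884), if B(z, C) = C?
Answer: 884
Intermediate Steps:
B(-5*(-2), -4 - 1*(-3))*(-884) = (-4 - 1*(-3))*(-884) = (-4 + 3)*(-884) = -1*(-884) = 884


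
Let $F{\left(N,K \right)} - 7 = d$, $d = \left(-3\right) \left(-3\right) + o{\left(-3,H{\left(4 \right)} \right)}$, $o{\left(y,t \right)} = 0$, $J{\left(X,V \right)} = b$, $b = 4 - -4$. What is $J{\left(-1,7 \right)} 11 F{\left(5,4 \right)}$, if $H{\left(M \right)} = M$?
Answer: $1408$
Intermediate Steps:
$b = 8$ ($b = 4 + 4 = 8$)
$J{\left(X,V \right)} = 8$
$d = 9$ ($d = \left(-3\right) \left(-3\right) + 0 = 9 + 0 = 9$)
$F{\left(N,K \right)} = 16$ ($F{\left(N,K \right)} = 7 + 9 = 16$)
$J{\left(-1,7 \right)} 11 F{\left(5,4 \right)} = 8 \cdot 11 \cdot 16 = 88 \cdot 16 = 1408$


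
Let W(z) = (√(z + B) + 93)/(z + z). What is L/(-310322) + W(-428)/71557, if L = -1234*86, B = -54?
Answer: 3250181219131/9504044459512 - I*√482/61252792 ≈ 0.34198 - 3.5842e-7*I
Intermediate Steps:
L = -106124
W(z) = (93 + √(-54 + z))/(2*z) (W(z) = (√(z - 54) + 93)/(z + z) = (√(-54 + z) + 93)/((2*z)) = (93 + √(-54 + z))*(1/(2*z)) = (93 + √(-54 + z))/(2*z))
L/(-310322) + W(-428)/71557 = -106124/(-310322) + ((½)*(93 + √(-54 - 428))/(-428))/71557 = -106124*(-1/310322) + ((½)*(-1/428)*(93 + √(-482)))*(1/71557) = 53062/155161 + ((½)*(-1/428)*(93 + I*√482))*(1/71557) = 53062/155161 + (-93/856 - I*√482/856)*(1/71557) = 53062/155161 + (-93/61252792 - I*√482/61252792) = 3250181219131/9504044459512 - I*√482/61252792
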